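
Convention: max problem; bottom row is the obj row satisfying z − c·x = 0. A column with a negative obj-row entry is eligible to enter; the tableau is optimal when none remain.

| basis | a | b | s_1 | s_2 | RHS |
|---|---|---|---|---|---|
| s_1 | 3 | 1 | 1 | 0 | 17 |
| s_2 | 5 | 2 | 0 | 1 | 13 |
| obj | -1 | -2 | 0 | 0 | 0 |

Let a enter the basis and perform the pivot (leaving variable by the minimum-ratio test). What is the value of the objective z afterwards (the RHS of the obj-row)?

13/5

Ratio test on column a — row 1: 17/3 = 17/3; row 2: 13/5 = 13/5. Minimum is 13/5 at row 2 (s_2 leaves); pivot element 5.
Pivot on row 2; the obj-row RHS becomes 0 − (-1)·(13/5) = 13/5.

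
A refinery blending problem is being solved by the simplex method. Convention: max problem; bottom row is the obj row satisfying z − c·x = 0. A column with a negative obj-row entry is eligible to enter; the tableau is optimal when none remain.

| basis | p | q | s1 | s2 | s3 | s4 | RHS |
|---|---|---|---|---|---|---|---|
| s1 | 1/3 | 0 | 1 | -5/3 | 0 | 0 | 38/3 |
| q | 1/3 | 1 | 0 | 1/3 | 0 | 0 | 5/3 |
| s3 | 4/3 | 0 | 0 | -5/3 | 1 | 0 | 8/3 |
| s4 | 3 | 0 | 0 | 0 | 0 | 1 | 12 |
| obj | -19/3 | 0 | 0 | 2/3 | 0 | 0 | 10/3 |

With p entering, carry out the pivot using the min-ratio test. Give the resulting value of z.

Ratio test on column p — row 1: (38/3)/(1/3) = 38; row 2: (5/3)/(1/3) = 5; row 3: (8/3)/(4/3) = 2; row 4: 12/3 = 4. Minimum is 2 at row 3 (s3 leaves); pivot element 4/3.
Pivot on row 3; the obj-row RHS becomes 10/3 − (-19/3)·2 = 16.

16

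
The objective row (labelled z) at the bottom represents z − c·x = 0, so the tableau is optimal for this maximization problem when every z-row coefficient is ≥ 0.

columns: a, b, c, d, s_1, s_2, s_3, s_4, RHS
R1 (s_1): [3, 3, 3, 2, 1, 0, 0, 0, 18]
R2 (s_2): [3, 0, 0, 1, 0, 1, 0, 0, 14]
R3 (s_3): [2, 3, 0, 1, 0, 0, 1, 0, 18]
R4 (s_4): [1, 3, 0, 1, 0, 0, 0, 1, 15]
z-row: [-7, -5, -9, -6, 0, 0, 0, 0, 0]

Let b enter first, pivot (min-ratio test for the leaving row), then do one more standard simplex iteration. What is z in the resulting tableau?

Ratio test on column b — row 1: 18/3 = 6; row 2: entry 0 ≤ 0; row 3: 18/3 = 6; row 4: 15/3 = 5. Minimum is 5 at row 4 (s_4 leaves); pivot element 3.
Pivot on row 4; the z-row RHS becomes 0 − (-5)·5 = 25.
Next entering variable (most negative z-row entry -9): c.
Ratio test on column c — row 1: 3/3 = 1; row 2: entry 0 ≤ 0; row 3: entry 0 ≤ 0; row 4: entry 0 ≤ 0. Minimum is 1 at row 1 (s_1 leaves); pivot element 3.
After the second pivot the z-row RHS is 25 − (-9)·1 = 34.

34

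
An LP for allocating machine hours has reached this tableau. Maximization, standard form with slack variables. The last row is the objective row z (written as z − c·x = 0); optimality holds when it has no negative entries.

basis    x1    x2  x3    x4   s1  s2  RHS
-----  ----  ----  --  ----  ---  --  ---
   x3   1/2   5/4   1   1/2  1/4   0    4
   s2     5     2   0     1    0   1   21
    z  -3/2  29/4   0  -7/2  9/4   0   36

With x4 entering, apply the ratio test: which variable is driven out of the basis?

Column x4 entries and ratios — x3: 4/(1/2) = 8; s2: 21/1 = 21.
Smallest ratio is 8 in the row of x3, so x3 leaves.

x3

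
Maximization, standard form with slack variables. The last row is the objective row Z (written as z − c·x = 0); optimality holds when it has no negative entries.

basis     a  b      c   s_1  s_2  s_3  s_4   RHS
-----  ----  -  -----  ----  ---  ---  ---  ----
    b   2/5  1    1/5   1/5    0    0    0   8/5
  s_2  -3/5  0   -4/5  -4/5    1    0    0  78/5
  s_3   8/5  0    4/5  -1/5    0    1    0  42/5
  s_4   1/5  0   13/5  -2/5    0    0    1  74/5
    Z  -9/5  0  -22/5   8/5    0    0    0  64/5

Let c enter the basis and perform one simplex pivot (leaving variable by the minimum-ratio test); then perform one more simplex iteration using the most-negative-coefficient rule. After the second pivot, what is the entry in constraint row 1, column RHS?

Ratio test on column c — row 1: (8/5)/(1/5) = 8; row 2: entry -4/5 ≤ 0; row 3: (42/5)/(4/5) = 21/2; row 4: (74/5)/(13/5) = 74/13. Minimum is 74/13 at row 4 (s_4 leaves); pivot element 13/5.
Divide row 4 by 13/5; eliminate column c from the other rows.
Second iteration: most negative Z-row entry is -19/13 in column a, so a enters.
Ratio test on column a — row 1: (6/13)/(5/13) = 6/5; row 2: entry -7/13 ≤ 0; row 3: (50/13)/(20/13) = 5/2; row 4: (74/13)/(1/13) = 74. Minimum is 6/5 at row 1 (b leaves); pivot element 5/13.
Divide row 1 by 5/13; eliminate column a from the other rows.
After both pivots, the entry at constraint row 1, column RHS is 6/5.

6/5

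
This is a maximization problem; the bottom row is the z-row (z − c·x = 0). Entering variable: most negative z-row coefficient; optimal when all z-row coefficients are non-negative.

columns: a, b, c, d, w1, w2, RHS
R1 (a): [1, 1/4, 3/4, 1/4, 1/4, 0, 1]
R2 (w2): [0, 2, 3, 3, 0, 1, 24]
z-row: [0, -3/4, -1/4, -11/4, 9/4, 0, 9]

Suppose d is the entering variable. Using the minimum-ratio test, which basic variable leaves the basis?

Column d entries and ratios — a: 1/(1/4) = 4; w2: 24/3 = 8.
Smallest ratio is 4 in the row of a, so a leaves.

a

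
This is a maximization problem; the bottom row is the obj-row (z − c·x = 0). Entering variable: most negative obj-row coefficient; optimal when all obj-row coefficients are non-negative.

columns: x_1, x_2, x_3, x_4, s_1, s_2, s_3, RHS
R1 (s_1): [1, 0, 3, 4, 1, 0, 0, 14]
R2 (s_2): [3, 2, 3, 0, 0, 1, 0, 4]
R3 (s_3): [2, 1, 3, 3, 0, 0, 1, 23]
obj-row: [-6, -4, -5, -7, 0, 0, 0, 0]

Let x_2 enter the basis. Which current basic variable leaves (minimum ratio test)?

s_2

Column x_2 entries and ratios — s_1: 0 ≤ 0, skip; s_2: 4/2 = 2; s_3: 23/1 = 23.
Smallest ratio is 2 in the row of s_2, so s_2 leaves.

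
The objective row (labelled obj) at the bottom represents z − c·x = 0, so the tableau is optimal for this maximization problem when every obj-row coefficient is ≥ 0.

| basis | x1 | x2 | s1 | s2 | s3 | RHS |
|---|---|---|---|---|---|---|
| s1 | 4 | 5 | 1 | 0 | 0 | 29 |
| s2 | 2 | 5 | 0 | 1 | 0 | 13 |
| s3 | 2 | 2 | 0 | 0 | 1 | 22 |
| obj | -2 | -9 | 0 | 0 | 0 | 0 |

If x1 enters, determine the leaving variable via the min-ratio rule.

s2

Column x1 entries and ratios — s1: 29/4 = 29/4; s2: 13/2 = 13/2; s3: 22/2 = 11.
Smallest ratio is 13/2 in the row of s2, so s2 leaves.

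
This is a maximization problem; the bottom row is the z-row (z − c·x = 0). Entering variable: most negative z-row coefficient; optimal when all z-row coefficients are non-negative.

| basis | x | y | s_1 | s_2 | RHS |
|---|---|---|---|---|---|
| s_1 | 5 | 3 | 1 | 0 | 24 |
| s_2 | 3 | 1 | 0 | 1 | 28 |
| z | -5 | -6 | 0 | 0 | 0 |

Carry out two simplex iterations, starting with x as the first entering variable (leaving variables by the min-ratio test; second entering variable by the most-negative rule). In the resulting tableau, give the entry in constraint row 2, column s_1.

Ratio test on column x — row 1: 24/5 = 24/5; row 2: 28/3 = 28/3. Minimum is 24/5 at row 1 (s_1 leaves); pivot element 5.
Divide row 1 by 5; eliminate column x from the other rows.
Second iteration: most negative z-row entry is -3 in column y, so y enters.
Ratio test on column y — row 1: (24/5)/(3/5) = 8; row 2: entry -4/5 ≤ 0. Minimum is 8 at row 1 (x leaves); pivot element 3/5.
Divide row 1 by 3/5; eliminate column y from the other rows.
After both pivots, the entry at constraint row 2, column s_1 is -1/3.

-1/3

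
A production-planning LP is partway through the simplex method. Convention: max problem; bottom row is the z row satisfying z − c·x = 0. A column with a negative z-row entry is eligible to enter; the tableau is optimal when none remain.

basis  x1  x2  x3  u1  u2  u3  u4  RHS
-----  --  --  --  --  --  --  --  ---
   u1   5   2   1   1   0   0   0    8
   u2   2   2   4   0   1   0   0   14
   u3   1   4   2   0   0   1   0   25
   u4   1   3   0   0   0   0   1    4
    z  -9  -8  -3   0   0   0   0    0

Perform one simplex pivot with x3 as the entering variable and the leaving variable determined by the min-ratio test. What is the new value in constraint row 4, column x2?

3

Ratio test on column x3 — row 1: 8/1 = 8; row 2: 14/4 = 7/2; row 3: 25/2 = 25/2; row 4: entry 0 ≤ 0. Minimum is 7/2 at row 2 (u2 leaves); pivot element 4.
Divide row 2 by 4; eliminate column x3 from the other rows.
Row 4 update in column x2: 3 − 0·(1/2) = 3.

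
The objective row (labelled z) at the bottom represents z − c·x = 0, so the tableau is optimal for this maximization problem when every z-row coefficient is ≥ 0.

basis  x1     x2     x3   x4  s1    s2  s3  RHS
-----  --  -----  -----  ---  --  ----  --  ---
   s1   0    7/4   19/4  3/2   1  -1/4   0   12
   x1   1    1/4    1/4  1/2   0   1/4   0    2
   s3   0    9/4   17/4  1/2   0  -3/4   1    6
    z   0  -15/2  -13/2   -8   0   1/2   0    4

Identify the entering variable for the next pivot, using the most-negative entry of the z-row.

Negative z-row entries: x2: -15/2, x3: -13/2, x4: -8.
The most negative is -8 in column x4, so x4 enters.

x4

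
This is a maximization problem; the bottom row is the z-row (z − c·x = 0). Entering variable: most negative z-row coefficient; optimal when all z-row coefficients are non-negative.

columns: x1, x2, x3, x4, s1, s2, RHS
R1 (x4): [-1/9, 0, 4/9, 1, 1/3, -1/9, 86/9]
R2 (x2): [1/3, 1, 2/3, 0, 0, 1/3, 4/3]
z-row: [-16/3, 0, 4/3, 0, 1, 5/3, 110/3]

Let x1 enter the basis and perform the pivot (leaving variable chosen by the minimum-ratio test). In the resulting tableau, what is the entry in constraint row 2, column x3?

Ratio test on column x1 — row 1: entry -1/9 ≤ 0; row 2: (4/3)/(1/3) = 4. Minimum is 4 at row 2 (x2 leaves); pivot element 1/3.
Divide row 2 by 1/3; eliminate column x1 from the other rows.
In the new row 2, the x3 entry is the old entry divided by the pivot: (2/3)/(1/3) = 2.

2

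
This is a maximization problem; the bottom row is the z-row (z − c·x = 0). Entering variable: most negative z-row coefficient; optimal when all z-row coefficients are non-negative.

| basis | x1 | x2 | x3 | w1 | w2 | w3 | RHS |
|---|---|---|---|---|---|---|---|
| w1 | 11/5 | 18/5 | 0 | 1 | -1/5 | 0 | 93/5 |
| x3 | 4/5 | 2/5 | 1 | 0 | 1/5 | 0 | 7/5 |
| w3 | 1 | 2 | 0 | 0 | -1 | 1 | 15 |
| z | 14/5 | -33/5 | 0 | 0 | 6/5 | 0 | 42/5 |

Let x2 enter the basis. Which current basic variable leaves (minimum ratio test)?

Column x2 entries and ratios — w1: (93/5)/(18/5) = 31/6; x3: (7/5)/(2/5) = 7/2; w3: 15/2 = 15/2.
Smallest ratio is 7/2 in the row of x3, so x3 leaves.

x3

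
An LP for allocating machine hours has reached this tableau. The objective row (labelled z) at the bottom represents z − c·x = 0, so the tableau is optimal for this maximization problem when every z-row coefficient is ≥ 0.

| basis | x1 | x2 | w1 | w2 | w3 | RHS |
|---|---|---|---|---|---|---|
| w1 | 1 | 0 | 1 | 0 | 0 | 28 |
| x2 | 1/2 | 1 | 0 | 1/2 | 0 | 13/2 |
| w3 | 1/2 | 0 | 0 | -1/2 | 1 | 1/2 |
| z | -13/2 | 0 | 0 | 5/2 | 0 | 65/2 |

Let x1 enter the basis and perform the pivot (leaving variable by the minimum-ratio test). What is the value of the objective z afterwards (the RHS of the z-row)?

Ratio test on column x1 — row 1: 28/1 = 28; row 2: (13/2)/(1/2) = 13; row 3: (1/2)/(1/2) = 1. Minimum is 1 at row 3 (w3 leaves); pivot element 1/2.
Pivot on row 3; the z-row RHS becomes 65/2 − (-13/2)·1 = 39.

39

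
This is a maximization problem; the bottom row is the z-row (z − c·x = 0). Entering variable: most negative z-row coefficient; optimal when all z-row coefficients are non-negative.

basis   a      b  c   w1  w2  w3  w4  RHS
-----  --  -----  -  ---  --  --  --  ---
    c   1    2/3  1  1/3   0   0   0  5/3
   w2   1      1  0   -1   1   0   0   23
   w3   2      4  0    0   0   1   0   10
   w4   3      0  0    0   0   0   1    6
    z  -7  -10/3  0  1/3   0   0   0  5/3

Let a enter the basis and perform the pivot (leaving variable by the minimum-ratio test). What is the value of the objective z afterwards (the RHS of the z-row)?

Ratio test on column a — row 1: (5/3)/1 = 5/3; row 2: 23/1 = 23; row 3: 10/2 = 5; row 4: 6/3 = 2. Minimum is 5/3 at row 1 (c leaves); pivot element 1.
Pivot on row 1; the z-row RHS becomes 5/3 − (-7)·(5/3) = 40/3.

40/3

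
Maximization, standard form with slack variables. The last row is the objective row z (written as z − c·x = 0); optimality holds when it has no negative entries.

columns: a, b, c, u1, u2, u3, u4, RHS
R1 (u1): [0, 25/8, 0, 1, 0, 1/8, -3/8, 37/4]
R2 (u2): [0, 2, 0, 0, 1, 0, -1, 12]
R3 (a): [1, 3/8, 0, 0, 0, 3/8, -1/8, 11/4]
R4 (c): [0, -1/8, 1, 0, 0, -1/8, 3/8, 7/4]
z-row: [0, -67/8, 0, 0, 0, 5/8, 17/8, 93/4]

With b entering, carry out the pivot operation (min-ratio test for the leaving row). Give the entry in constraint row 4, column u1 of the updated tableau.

1/25

Ratio test on column b — row 1: (37/4)/(25/8) = 74/25; row 2: 12/2 = 6; row 3: (11/4)/(3/8) = 22/3; row 4: entry -1/8 ≤ 0. Minimum is 74/25 at row 1 (u1 leaves); pivot element 25/8.
Divide row 1 by 25/8; eliminate column b from the other rows.
Row 4 update in column u1: 0 − (-1/8)·(8/25) = 1/25.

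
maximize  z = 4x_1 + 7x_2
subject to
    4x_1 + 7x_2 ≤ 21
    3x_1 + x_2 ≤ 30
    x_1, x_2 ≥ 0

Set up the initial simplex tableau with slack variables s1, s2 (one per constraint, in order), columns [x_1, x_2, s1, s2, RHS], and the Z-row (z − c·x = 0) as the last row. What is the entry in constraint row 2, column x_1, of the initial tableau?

3

Constraint 2 has coefficient 3 on x_1.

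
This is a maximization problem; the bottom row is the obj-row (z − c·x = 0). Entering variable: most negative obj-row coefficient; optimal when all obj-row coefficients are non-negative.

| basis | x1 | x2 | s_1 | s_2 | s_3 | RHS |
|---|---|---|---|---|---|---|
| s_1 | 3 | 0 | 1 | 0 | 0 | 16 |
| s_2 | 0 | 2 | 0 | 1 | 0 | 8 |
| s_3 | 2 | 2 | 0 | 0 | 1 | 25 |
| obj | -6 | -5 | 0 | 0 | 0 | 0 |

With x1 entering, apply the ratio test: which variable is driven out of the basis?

s_1

Column x1 entries and ratios — s_1: 16/3 = 16/3; s_2: 0 ≤ 0, skip; s_3: 25/2 = 25/2.
Smallest ratio is 16/3 in the row of s_1, so s_1 leaves.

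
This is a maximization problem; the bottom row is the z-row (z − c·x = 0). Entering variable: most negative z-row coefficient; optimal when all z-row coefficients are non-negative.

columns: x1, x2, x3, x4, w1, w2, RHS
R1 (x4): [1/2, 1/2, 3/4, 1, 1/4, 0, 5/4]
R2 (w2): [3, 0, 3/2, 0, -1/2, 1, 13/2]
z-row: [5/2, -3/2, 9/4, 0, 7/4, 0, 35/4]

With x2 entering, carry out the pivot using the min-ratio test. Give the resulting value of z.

Ratio test on column x2 — row 1: (5/4)/(1/2) = 5/2; row 2: entry 0 ≤ 0. Minimum is 5/2 at row 1 (x4 leaves); pivot element 1/2.
Pivot on row 1; the z-row RHS becomes 35/4 − (-3/2)·(5/2) = 25/2.

25/2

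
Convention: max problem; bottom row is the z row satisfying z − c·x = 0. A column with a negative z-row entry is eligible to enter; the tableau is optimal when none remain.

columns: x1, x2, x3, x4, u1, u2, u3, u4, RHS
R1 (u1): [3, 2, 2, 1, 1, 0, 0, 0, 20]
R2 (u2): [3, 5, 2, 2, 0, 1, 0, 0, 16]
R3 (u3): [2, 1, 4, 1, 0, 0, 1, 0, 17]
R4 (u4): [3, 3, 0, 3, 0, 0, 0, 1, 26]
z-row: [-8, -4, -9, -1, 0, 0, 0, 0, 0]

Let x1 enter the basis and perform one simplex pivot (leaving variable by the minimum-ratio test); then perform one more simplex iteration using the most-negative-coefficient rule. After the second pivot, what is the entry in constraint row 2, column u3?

Ratio test on column x1 — row 1: 20/3 = 20/3; row 2: 16/3 = 16/3; row 3: 17/2 = 17/2; row 4: 26/3 = 26/3. Minimum is 16/3 at row 2 (u2 leaves); pivot element 3.
Divide row 2 by 3; eliminate column x1 from the other rows.
Second iteration: most negative z-row entry is -11/3 in column x3, so x3 enters.
Ratio test on column x3 — row 1: entry 0 ≤ 0; row 2: (16/3)/(2/3) = 8; row 3: (19/3)/(8/3) = 19/8; row 4: entry -2 ≤ 0. Minimum is 19/8 at row 3 (u3 leaves); pivot element 8/3.
Divide row 3 by 8/3; eliminate column x3 from the other rows.
After both pivots, the entry at constraint row 2, column u3 is -1/4.

-1/4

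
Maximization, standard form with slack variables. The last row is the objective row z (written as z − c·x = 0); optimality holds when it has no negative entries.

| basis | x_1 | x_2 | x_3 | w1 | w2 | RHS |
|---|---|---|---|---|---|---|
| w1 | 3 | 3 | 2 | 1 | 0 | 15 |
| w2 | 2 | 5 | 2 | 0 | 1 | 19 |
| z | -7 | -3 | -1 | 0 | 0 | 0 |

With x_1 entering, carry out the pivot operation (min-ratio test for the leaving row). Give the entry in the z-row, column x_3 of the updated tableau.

Ratio test on column x_1 — row 1: 15/3 = 5; row 2: 19/2 = 19/2. Minimum is 5 at row 1 (w1 leaves); pivot element 3.
Divide row 1 by 3; eliminate column x_1 from the other rows.
z-row update in column x_3: -1 − (-7)·(2/3) = 11/3.

11/3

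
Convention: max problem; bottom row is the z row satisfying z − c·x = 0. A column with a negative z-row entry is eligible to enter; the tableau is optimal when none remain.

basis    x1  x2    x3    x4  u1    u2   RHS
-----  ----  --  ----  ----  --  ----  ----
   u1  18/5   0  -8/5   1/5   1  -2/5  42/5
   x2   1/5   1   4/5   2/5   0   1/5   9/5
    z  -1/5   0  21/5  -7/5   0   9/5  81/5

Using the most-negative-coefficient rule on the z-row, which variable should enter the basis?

Negative z-row entries: x1: -1/5, x4: -7/5.
The most negative is -7/5 in column x4, so x4 enters.

x4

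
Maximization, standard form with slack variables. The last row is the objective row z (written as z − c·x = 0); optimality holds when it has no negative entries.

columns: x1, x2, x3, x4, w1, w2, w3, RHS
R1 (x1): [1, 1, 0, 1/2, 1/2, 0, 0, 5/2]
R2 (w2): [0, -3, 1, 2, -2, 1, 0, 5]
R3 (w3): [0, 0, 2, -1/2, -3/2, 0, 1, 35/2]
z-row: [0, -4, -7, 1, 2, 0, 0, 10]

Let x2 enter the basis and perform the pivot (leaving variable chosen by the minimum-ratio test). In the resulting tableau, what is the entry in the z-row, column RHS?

20

Ratio test on column x2 — row 1: (5/2)/1 = 5/2; row 2: entry -3 ≤ 0; row 3: entry 0 ≤ 0. Minimum is 5/2 at row 1 (x1 leaves); pivot element 1.
Divide row 1 by 1; eliminate column x2 from the other rows.
z-row update in column RHS: 10 − (-4)·(5/2) = 20.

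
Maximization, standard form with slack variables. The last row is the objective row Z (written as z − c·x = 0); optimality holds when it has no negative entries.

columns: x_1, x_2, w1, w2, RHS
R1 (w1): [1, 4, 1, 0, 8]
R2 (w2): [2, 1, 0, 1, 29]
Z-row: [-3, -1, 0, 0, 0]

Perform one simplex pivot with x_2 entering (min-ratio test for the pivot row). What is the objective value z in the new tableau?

2

Ratio test on column x_2 — row 1: 8/4 = 2; row 2: 29/1 = 29. Minimum is 2 at row 1 (w1 leaves); pivot element 4.
Pivot on row 1; the Z-row RHS becomes 0 − (-1)·2 = 2.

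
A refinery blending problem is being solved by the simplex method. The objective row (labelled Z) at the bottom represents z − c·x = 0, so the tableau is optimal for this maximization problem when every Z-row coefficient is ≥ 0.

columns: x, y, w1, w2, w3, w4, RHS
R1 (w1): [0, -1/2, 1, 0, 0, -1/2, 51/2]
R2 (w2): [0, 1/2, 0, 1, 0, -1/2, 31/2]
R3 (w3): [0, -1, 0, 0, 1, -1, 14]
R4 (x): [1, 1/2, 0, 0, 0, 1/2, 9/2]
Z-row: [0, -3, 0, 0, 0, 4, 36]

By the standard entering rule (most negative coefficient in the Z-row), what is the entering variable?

Negative Z-row entries: y: -3.
The most negative is -3 in column y, so y enters.

y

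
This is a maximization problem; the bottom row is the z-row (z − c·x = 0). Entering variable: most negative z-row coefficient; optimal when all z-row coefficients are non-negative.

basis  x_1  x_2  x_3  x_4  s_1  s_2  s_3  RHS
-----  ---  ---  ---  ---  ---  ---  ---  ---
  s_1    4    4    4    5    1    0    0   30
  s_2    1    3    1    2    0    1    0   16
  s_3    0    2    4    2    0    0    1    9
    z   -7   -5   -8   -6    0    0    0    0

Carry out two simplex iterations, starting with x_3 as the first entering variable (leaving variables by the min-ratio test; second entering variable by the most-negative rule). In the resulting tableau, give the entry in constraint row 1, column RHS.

21/4

Ratio test on column x_3 — row 1: 30/4 = 15/2; row 2: 16/1 = 16; row 3: 9/4 = 9/4. Minimum is 9/4 at row 3 (s_3 leaves); pivot element 4.
Divide row 3 by 4; eliminate column x_3 from the other rows.
Second iteration: most negative z-row entry is -7 in column x_1, so x_1 enters.
Ratio test on column x_1 — row 1: 21/4 = 21/4; row 2: (55/4)/1 = 55/4; row 3: entry 0 ≤ 0. Minimum is 21/4 at row 1 (s_1 leaves); pivot element 4.
Divide row 1 by 4; eliminate column x_1 from the other rows.
After both pivots, the entry at constraint row 1, column RHS is 21/4.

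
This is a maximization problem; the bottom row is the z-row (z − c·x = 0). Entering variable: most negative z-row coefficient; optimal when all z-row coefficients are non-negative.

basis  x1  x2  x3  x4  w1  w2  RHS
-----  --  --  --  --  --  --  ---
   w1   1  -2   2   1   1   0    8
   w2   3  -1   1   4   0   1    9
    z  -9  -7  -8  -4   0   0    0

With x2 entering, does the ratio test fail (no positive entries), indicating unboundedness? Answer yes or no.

yes

Every constraint-row entry in column x2 is ≤ 0, so increasing x2 is unbounded.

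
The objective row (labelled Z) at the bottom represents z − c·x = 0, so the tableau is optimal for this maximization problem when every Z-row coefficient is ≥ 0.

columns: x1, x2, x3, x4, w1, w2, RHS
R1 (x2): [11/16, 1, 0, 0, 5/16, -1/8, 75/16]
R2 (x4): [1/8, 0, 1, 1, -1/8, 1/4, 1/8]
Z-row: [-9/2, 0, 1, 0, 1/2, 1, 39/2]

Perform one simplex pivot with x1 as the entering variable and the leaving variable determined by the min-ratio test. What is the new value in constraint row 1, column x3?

Ratio test on column x1 — row 1: (75/16)/(11/16) = 75/11; row 2: (1/8)/(1/8) = 1. Minimum is 1 at row 2 (x4 leaves); pivot element 1/8.
Divide row 2 by 1/8; eliminate column x1 from the other rows.
Row 1 update in column x3: 0 − (11/16)·8 = -11/2.

-11/2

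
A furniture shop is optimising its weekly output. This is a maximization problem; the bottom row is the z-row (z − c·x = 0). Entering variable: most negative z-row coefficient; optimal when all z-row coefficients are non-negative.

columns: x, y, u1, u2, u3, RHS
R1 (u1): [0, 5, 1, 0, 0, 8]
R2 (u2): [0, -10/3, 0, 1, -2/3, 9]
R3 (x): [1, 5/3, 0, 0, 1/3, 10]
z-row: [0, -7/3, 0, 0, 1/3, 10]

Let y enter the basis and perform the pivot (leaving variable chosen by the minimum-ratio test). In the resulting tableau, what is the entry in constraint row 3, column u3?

1/3

Ratio test on column y — row 1: 8/5 = 8/5; row 2: entry -10/3 ≤ 0; row 3: 10/(5/3) = 6. Minimum is 8/5 at row 1 (u1 leaves); pivot element 5.
Divide row 1 by 5; eliminate column y from the other rows.
Row 3 update in column u3: 1/3 − (5/3)·0 = 1/3.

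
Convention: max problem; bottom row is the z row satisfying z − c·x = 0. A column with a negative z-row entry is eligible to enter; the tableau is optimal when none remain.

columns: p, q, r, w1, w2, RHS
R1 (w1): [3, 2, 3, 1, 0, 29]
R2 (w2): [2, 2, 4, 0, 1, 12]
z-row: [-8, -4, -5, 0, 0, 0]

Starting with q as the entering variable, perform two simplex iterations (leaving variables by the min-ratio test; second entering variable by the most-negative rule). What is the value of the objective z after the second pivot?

Ratio test on column q — row 1: 29/2 = 29/2; row 2: 12/2 = 6. Minimum is 6 at row 2 (w2 leaves); pivot element 2.
Pivot on row 2; the z-row RHS becomes 0 − (-4)·6 = 24.
Next entering variable (most negative z-row entry -4): p.
Ratio test on column p — row 1: 17/1 = 17; row 2: 6/1 = 6. Minimum is 6 at row 2 (q leaves); pivot element 1.
After the second pivot the z-row RHS is 24 − (-4)·6 = 48.

48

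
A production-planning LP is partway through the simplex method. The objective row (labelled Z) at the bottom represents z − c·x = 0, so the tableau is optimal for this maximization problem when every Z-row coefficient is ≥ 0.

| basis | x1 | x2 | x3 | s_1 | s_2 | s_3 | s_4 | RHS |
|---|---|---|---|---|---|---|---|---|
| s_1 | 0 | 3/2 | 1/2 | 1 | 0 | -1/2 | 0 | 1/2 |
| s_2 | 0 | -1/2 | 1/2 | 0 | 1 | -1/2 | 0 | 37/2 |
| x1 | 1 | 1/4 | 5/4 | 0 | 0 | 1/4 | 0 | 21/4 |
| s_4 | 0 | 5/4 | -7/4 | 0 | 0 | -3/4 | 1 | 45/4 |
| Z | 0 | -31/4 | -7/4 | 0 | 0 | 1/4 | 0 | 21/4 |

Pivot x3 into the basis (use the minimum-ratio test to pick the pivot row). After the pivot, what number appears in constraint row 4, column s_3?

-5/2

Ratio test on column x3 — row 1: (1/2)/(1/2) = 1; row 2: (37/2)/(1/2) = 37; row 3: (21/4)/(5/4) = 21/5; row 4: entry -7/4 ≤ 0. Minimum is 1 at row 1 (s_1 leaves); pivot element 1/2.
Divide row 1 by 1/2; eliminate column x3 from the other rows.
Row 4 update in column s_3: -3/4 − (-7/4)·(-1) = -5/2.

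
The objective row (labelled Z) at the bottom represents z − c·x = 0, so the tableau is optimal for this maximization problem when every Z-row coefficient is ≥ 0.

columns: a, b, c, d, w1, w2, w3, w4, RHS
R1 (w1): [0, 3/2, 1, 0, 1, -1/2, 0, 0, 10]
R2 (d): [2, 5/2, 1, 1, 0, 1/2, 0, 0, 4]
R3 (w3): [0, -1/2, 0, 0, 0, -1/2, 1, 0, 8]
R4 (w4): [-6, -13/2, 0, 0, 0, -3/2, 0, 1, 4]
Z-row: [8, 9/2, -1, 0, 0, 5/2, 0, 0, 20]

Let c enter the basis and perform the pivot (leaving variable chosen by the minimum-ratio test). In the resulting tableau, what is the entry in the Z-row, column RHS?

Ratio test on column c — row 1: 10/1 = 10; row 2: 4/1 = 4; row 3: entry 0 ≤ 0; row 4: entry 0 ≤ 0. Minimum is 4 at row 2 (d leaves); pivot element 1.
Divide row 2 by 1; eliminate column c from the other rows.
Z-row update in column RHS: 20 − (-1)·4 = 24.

24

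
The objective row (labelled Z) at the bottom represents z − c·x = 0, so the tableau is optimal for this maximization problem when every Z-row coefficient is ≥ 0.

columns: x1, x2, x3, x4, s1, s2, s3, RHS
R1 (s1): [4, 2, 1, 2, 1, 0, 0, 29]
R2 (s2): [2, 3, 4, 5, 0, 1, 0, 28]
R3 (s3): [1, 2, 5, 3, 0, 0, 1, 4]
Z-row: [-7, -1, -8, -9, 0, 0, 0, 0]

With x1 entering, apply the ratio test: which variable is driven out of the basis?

Column x1 entries and ratios — s1: 29/4 = 29/4; s2: 28/2 = 14; s3: 4/1 = 4.
Smallest ratio is 4 in the row of s3, so s3 leaves.

s3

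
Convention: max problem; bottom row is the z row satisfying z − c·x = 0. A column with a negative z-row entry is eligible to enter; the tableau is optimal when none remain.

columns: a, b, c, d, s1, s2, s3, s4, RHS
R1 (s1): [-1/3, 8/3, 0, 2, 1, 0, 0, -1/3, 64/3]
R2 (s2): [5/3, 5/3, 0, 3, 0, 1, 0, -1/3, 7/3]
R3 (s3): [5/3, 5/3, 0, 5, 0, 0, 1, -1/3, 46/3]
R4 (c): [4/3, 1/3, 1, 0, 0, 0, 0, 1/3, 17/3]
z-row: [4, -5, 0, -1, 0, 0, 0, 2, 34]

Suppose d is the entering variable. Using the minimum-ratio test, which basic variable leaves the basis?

s2

Column d entries and ratios — s1: (64/3)/2 = 32/3; s2: (7/3)/3 = 7/9; s3: (46/3)/5 = 46/15; c: 0 ≤ 0, skip.
Smallest ratio is 7/9 in the row of s2, so s2 leaves.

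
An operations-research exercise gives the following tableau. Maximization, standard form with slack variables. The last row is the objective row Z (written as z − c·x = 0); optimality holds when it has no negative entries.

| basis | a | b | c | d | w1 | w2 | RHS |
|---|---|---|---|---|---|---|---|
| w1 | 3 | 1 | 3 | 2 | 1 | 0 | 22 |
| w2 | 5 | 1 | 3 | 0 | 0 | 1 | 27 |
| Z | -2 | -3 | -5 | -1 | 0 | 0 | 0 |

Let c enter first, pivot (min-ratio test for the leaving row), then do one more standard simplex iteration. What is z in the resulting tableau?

Ratio test on column c — row 1: 22/3 = 22/3; row 2: 27/3 = 9. Minimum is 22/3 at row 1 (w1 leaves); pivot element 3.
Pivot on row 1; the Z-row RHS becomes 0 − (-5)·(22/3) = 110/3.
Next entering variable (most negative Z-row entry -4/3): b.
Ratio test on column b — row 1: (22/3)/(1/3) = 22; row 2: entry 0 ≤ 0. Minimum is 22 at row 1 (c leaves); pivot element 1/3.
After the second pivot the Z-row RHS is 110/3 − (-4/3)·22 = 66.

66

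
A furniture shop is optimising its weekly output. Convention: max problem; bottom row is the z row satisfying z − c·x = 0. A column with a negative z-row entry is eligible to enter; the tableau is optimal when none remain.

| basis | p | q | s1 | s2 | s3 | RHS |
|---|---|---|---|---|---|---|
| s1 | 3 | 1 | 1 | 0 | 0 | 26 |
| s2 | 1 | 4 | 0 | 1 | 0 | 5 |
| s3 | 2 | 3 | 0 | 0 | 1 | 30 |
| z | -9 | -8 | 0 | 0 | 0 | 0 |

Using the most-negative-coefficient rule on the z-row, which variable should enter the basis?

Negative z-row entries: p: -9, q: -8.
The most negative is -9 in column p, so p enters.

p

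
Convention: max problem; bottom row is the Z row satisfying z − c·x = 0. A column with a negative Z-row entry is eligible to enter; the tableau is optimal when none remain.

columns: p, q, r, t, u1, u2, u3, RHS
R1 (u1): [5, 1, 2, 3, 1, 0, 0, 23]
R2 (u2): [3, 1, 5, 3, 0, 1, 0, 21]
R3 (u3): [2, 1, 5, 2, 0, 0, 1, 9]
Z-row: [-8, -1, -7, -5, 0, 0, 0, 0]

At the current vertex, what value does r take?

0

r is not in the basis, so in the current basic feasible solution r = 0.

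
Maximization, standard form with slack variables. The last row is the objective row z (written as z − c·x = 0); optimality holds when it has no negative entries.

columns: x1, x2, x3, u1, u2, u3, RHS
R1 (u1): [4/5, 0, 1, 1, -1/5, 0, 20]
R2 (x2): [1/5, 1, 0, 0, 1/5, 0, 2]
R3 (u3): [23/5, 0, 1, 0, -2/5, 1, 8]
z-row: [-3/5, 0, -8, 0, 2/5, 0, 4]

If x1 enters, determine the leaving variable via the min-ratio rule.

Column x1 entries and ratios — u1: 20/(4/5) = 25; x2: 2/(1/5) = 10; u3: 8/(23/5) = 40/23.
Smallest ratio is 40/23 in the row of u3, so u3 leaves.

u3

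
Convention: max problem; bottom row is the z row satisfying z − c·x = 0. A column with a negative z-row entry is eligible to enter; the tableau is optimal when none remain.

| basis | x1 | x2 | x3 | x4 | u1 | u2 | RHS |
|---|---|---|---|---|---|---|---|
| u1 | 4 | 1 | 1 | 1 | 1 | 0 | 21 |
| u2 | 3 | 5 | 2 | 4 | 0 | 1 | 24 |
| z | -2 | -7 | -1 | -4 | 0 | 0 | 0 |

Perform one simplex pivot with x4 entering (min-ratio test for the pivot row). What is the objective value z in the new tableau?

24

Ratio test on column x4 — row 1: 21/1 = 21; row 2: 24/4 = 6. Minimum is 6 at row 2 (u2 leaves); pivot element 4.
Pivot on row 2; the z-row RHS becomes 0 − (-4)·6 = 24.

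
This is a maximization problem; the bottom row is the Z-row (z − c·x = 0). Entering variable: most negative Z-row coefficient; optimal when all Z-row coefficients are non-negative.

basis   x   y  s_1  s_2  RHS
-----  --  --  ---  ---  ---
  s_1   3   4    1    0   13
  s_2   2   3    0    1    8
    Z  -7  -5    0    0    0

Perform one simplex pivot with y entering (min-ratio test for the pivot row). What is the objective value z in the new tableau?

40/3

Ratio test on column y — row 1: 13/4 = 13/4; row 2: 8/3 = 8/3. Minimum is 8/3 at row 2 (s_2 leaves); pivot element 3.
Pivot on row 2; the Z-row RHS becomes 0 − (-5)·(8/3) = 40/3.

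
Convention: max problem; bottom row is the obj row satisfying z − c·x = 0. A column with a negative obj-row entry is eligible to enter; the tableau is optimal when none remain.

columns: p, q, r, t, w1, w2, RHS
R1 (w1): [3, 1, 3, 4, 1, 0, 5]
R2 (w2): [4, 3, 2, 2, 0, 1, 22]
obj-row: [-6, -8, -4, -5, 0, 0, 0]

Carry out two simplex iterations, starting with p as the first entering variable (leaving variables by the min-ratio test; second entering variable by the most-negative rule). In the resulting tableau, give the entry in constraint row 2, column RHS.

Ratio test on column p — row 1: 5/3 = 5/3; row 2: 22/4 = 11/2. Minimum is 5/3 at row 1 (w1 leaves); pivot element 3.
Divide row 1 by 3; eliminate column p from the other rows.
Second iteration: most negative obj-row entry is -6 in column q, so q enters.
Ratio test on column q — row 1: (5/3)/(1/3) = 5; row 2: (46/3)/(5/3) = 46/5. Minimum is 5 at row 1 (p leaves); pivot element 1/3.
Divide row 1 by 1/3; eliminate column q from the other rows.
After both pivots, the entry at constraint row 2, column RHS is 7.

7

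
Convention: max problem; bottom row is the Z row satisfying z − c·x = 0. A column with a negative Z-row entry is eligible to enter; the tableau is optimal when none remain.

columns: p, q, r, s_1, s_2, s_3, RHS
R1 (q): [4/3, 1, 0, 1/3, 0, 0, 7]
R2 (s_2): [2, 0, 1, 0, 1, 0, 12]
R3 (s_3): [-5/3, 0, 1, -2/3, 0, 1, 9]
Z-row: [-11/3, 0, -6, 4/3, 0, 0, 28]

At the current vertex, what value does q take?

q is basic (row 1); its value is the RHS of that row, 7.

7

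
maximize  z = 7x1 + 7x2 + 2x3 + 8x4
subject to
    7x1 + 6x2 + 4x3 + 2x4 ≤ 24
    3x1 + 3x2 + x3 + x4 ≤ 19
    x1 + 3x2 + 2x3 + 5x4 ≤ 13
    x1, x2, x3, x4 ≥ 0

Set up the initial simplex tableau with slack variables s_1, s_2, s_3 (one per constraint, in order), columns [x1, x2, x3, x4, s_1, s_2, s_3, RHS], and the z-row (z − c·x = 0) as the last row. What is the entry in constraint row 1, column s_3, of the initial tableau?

0

Slack s_3 belongs to constraint 3; its column is the unit vector e_3, so the entry in row 1 is 0.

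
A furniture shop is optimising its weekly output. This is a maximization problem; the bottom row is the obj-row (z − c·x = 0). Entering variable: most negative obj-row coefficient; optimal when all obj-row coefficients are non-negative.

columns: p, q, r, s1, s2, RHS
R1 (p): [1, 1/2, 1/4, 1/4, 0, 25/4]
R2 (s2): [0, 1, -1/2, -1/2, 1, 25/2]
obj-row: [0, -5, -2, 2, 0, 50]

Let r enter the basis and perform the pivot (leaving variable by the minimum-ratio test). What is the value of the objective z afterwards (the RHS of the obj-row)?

100

Ratio test on column r — row 1: (25/4)/(1/4) = 25; row 2: entry -1/2 ≤ 0. Minimum is 25 at row 1 (p leaves); pivot element 1/4.
Pivot on row 1; the obj-row RHS becomes 50 − (-2)·25 = 100.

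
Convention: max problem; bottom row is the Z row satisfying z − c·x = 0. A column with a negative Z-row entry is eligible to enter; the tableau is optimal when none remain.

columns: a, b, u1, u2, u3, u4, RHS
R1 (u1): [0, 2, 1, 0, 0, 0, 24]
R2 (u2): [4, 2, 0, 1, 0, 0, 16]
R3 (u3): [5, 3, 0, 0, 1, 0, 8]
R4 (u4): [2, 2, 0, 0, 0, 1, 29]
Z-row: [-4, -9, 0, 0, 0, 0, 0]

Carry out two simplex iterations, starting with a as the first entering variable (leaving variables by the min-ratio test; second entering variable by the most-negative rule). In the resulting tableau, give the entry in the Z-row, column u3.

Ratio test on column a — row 1: entry 0 ≤ 0; row 2: 16/4 = 4; row 3: 8/5 = 8/5; row 4: 29/2 = 29/2. Minimum is 8/5 at row 3 (u3 leaves); pivot element 5.
Divide row 3 by 5; eliminate column a from the other rows.
Second iteration: most negative Z-row entry is -33/5 in column b, so b enters.
Ratio test on column b — row 1: 24/2 = 12; row 2: entry -2/5 ≤ 0; row 3: (8/5)/(3/5) = 8/3; row 4: (129/5)/(4/5) = 129/4. Minimum is 8/3 at row 3 (a leaves); pivot element 3/5.
Divide row 3 by 3/5; eliminate column b from the other rows.
After both pivots, the entry at the Z-row, column u3 is 3.

3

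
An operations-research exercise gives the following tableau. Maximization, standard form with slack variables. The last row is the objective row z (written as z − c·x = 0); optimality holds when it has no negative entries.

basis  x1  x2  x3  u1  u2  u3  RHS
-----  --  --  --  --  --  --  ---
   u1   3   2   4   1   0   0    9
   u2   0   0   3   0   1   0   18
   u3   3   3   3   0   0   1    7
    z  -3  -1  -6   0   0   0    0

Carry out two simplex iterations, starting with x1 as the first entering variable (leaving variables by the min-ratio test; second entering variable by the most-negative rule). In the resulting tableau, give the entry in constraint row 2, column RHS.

12

Ratio test on column x1 — row 1: 9/3 = 3; row 2: entry 0 ≤ 0; row 3: 7/3 = 7/3. Minimum is 7/3 at row 3 (u3 leaves); pivot element 3.
Divide row 3 by 3; eliminate column x1 from the other rows.
Second iteration: most negative z-row entry is -3 in column x3, so x3 enters.
Ratio test on column x3 — row 1: 2/1 = 2; row 2: 18/3 = 6; row 3: (7/3)/1 = 7/3. Minimum is 2 at row 1 (u1 leaves); pivot element 1.
Divide row 1 by 1; eliminate column x3 from the other rows.
After both pivots, the entry at constraint row 2, column RHS is 12.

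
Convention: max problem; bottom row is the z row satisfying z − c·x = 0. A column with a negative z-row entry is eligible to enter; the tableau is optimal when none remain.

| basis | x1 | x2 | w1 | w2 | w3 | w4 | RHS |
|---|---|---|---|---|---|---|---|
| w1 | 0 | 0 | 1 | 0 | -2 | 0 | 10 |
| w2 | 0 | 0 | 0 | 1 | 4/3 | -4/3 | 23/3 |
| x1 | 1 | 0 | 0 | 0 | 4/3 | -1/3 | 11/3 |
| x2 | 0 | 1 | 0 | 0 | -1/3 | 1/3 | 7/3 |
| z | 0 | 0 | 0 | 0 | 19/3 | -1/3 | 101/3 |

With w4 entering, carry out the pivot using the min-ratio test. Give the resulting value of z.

36

Ratio test on column w4 — row 1: entry 0 ≤ 0; row 2: entry -4/3 ≤ 0; row 3: entry -1/3 ≤ 0; row 4: (7/3)/(1/3) = 7. Minimum is 7 at row 4 (x2 leaves); pivot element 1/3.
Pivot on row 4; the z-row RHS becomes 101/3 − (-1/3)·7 = 36.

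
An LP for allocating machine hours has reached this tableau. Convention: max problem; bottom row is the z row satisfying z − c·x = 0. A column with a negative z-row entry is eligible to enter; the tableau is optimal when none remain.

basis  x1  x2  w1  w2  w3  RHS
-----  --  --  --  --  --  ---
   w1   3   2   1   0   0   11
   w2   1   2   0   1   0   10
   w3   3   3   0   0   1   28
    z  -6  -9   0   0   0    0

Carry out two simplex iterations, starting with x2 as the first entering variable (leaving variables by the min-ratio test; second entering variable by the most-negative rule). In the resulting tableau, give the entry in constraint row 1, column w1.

Ratio test on column x2 — row 1: 11/2 = 11/2; row 2: 10/2 = 5; row 3: 28/3 = 28/3. Minimum is 5 at row 2 (w2 leaves); pivot element 2.
Divide row 2 by 2; eliminate column x2 from the other rows.
Second iteration: most negative z-row entry is -3/2 in column x1, so x1 enters.
Ratio test on column x1 — row 1: 1/2 = 1/2; row 2: 5/(1/2) = 10; row 3: 13/(3/2) = 26/3. Minimum is 1/2 at row 1 (w1 leaves); pivot element 2.
Divide row 1 by 2; eliminate column x1 from the other rows.
After both pivots, the entry at constraint row 1, column w1 is 1/2.

1/2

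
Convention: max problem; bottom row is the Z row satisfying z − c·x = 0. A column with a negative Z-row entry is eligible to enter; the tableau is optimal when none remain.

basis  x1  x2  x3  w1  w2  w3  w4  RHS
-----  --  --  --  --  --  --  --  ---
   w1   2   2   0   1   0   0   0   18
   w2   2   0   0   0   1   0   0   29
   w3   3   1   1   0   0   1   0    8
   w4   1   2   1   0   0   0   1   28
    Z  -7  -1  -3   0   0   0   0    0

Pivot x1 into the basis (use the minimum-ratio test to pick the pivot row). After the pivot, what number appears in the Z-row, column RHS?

Ratio test on column x1 — row 1: 18/2 = 9; row 2: 29/2 = 29/2; row 3: 8/3 = 8/3; row 4: 28/1 = 28. Minimum is 8/3 at row 3 (w3 leaves); pivot element 3.
Divide row 3 by 3; eliminate column x1 from the other rows.
Z-row update in column RHS: 0 − (-7)·(8/3) = 56/3.

56/3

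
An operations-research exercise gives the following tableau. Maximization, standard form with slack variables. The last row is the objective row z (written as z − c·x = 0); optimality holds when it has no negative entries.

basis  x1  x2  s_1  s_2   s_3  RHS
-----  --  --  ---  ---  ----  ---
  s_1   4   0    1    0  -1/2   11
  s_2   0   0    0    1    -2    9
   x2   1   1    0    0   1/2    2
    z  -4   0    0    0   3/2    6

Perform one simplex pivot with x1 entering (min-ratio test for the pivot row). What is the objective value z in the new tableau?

Ratio test on column x1 — row 1: 11/4 = 11/4; row 2: entry 0 ≤ 0; row 3: 2/1 = 2. Minimum is 2 at row 3 (x2 leaves); pivot element 1.
Pivot on row 3; the z-row RHS becomes 6 − (-4)·2 = 14.

14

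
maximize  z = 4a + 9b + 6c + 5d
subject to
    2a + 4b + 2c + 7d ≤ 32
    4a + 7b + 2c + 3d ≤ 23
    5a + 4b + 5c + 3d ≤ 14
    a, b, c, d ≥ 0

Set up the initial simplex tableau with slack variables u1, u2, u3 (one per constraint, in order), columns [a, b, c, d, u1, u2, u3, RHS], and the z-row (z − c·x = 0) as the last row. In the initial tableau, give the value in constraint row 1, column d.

Constraint 1 has coefficient 7 on d.

7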